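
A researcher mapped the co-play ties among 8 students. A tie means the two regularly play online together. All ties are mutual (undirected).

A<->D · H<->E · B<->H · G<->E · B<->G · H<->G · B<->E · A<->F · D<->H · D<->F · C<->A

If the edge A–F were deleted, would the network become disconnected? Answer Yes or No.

No

Even without that edge, A still reaches F via A – D – F, so the network stays connected. Not a bridge.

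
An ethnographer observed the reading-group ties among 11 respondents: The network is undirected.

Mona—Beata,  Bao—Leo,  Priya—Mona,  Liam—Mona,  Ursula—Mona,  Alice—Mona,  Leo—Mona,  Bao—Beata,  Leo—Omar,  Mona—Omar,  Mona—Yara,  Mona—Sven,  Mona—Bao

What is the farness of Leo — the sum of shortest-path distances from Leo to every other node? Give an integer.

17

Distances from Leo: Alice:2, Bao:1, Beata:2, Liam:2, Mona:1, Omar:1, Priya:2, Sven:2, Ursula:2, Yara:2.
Sum = 2 + 1 + 2 + 2 + 1 + 1 + 2 + 2 + 2 + 2 = 17.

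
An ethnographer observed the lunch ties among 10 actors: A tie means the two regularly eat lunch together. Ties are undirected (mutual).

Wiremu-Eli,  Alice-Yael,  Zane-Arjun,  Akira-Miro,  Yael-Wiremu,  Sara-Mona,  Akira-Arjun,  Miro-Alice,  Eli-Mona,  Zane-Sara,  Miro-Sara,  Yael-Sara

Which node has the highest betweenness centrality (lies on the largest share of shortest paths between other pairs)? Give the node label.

Sara

Unnormalized betweenness of each node: Akira:2, Alice:2, Arjun:1, Eli:1, Miro:17/2, Mona:5, Sara:18, Wiremu:2, Yael:17/2, Zane:5.
Sara has the largest value, 18, making it the main broker — the node through which the most shortest paths run.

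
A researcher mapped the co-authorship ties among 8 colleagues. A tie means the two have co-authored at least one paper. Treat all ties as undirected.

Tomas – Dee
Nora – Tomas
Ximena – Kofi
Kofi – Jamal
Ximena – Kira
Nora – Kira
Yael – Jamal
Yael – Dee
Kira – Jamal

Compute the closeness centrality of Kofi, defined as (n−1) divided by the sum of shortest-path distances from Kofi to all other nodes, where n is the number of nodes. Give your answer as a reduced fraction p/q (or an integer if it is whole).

7/16

Distances from Kofi: Dee:3, Jamal:1, Kira:2, Nora:3, Tomas:4, Ximena:1, Yael:2. Sum = 16.
n = 8, so closeness = 7/16.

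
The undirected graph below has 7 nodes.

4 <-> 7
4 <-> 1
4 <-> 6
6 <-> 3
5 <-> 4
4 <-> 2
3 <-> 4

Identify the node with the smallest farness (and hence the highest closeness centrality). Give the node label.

Farness (sum of distances to all others) for each node — 1:11, 2:11, 3:10, 4:6, 5:11, 6:10, 7:11.
The smallest farness is 6, for 4, so 4 has the highest closeness.

4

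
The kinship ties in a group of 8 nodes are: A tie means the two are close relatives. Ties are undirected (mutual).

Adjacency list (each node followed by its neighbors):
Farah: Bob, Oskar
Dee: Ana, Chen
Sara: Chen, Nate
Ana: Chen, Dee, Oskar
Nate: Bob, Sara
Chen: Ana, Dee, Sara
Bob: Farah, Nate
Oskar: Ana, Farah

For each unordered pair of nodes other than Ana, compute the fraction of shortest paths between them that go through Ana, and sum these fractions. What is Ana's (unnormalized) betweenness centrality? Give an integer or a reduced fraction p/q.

Pairs whose geodesics pass through Ana — Chen–Oskar: 1; Chen–Farah: 1; Dee–Oskar: 1; Dee–Farah: 1; Dee–Bob: 1/2; Oskar–Sara: 1.
All other pairs contribute 0.
Summing the contributions gives betweenness(Ana) = 11/2.

11/2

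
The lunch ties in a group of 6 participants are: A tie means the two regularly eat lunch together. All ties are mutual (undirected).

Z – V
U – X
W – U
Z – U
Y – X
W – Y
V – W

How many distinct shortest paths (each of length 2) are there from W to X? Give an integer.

2

The shortest distance is 2. The length-2 paths are: W–U–X; W–Y–X.
That gives 2 distinct shortest paths.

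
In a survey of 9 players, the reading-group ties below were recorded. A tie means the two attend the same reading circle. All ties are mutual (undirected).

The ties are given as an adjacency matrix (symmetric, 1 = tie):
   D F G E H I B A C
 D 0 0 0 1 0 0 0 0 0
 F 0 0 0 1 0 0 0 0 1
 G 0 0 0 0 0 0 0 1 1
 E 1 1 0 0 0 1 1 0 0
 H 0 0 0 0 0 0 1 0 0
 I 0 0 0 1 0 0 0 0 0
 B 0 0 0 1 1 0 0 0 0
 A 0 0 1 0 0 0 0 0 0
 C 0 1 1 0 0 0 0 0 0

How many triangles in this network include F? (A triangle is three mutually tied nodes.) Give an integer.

F's neighbors are C and E, but none of them are tied to each other, so no triangle contains F.

0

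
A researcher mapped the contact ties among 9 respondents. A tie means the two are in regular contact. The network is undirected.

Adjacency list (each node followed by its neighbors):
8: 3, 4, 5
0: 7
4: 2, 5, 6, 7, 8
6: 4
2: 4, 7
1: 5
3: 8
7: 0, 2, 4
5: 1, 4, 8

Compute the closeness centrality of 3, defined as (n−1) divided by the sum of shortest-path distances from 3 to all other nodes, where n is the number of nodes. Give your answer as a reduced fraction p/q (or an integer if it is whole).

8/21

Distances from 3: 0:4, 1:3, 2:3, 4:2, 5:2, 6:3, 7:3, 8:1. Sum = 21.
n = 9, so closeness = 8/21.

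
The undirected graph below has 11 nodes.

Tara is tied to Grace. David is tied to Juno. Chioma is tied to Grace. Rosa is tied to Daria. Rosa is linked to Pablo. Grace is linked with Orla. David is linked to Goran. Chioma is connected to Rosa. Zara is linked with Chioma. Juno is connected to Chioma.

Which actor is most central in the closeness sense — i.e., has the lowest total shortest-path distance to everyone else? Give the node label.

Farness (sum of distances to all others) for each node — Chioma:17, Daria:31, David:29, Goran:38, Grace:22, Juno:22, Orla:31, Pablo:31, Rosa:22, Tara:31, Zara:26.
The smallest farness is 17, for Chioma, so Chioma has the highest closeness.

Chioma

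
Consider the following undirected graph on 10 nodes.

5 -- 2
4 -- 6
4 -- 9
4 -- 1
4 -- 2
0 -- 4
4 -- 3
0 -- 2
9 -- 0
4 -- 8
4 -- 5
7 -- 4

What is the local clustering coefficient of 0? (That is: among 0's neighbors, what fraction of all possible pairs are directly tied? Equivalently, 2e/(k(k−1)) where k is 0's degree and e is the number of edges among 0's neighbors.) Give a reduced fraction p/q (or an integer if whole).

0's neighbors: 2, 4, and 9 (k = 3).
Possible neighbor pairs: C(3,2) = 3. Edges among them: 2–4, 4–9 → e = 2.
Clustering(0) = 2/3.

2/3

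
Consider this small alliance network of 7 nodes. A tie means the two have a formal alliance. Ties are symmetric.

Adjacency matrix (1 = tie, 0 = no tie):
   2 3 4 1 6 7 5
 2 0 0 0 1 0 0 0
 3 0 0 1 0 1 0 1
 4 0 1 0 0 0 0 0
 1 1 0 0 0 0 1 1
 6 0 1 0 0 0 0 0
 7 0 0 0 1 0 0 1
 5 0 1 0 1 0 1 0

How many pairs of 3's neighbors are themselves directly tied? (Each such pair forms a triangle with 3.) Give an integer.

0

3's neighbors are 4, 5, and 6, but none of them are tied to each other, so no triangle contains 3.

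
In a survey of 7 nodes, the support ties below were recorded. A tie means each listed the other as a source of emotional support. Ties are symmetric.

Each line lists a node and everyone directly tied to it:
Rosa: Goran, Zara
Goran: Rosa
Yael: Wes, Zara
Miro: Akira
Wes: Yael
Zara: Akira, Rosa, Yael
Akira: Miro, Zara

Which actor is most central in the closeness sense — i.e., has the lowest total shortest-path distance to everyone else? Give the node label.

Farness (sum of distances to all others) for each node — Akira:12, Goran:17, Miro:17, Rosa:12, Wes:17, Yael:12, Zara:9.
The smallest farness is 9, for Zara, so Zara has the highest closeness.

Zara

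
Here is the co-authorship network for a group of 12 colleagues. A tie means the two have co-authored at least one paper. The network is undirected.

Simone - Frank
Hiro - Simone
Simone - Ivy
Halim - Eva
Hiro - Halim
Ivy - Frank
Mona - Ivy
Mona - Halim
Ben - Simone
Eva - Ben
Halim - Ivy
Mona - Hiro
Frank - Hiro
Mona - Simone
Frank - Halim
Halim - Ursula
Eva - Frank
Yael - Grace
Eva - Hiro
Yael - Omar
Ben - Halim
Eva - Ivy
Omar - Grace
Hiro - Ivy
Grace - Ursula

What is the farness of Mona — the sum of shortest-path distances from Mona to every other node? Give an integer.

23

Distances from Mona: Ben:2, Eva:2, Frank:2, Grace:3, Halim:1, Hiro:1, Ivy:1, Omar:4, Simone:1, Ursula:2, Yael:4.
Sum = 2 + 2 + 2 + 3 + 1 + 1 + 1 + 4 + 1 + 2 + 4 = 23.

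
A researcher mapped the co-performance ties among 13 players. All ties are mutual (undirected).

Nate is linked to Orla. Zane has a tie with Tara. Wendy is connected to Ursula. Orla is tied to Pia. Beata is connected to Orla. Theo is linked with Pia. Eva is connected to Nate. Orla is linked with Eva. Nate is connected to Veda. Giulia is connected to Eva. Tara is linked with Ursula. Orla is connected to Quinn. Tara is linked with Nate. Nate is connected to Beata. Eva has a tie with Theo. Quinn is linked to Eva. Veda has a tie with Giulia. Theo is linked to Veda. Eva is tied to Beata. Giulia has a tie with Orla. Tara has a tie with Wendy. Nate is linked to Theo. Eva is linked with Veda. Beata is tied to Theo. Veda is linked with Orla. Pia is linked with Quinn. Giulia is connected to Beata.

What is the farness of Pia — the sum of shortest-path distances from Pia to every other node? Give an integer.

28

Distances from Pia: Beata:2, Eva:2, Giulia:2, Nate:2, Orla:1, Quinn:1, Tara:3, Theo:1, Ursula:4, Veda:2, Wendy:4, Zane:4.
Sum = 2 + 2 + 2 + 2 + 1 + 1 + 3 + 1 + 4 + 2 + 4 + 4 = 28.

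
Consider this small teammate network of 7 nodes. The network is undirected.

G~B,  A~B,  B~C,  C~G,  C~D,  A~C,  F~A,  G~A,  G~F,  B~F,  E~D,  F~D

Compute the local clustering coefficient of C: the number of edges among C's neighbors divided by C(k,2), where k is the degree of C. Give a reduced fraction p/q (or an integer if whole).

1/2

C's neighbors: A, B, D, and G (k = 4).
Possible neighbor pairs: C(4,2) = 6. Edges among them: A–B, A–G, B–G → e = 3.
Clustering(C) = 3/6 = 1/2.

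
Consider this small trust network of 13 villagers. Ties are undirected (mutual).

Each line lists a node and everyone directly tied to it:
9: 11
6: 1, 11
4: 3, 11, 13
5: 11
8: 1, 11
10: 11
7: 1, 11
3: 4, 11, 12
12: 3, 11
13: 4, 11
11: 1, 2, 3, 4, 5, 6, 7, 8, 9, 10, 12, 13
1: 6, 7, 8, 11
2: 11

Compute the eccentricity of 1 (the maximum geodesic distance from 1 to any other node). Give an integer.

2

Distances from 1: 2:2, 3:2, 4:2, 5:2, 6:1, 7:1, 8:1, 9:2, 10:2, 11:1, 12:2, 13:2.
The largest is 2 (to 3, 4, 9, 13, 2, 12, 5, and 10), so the eccentricity of 1 is 2.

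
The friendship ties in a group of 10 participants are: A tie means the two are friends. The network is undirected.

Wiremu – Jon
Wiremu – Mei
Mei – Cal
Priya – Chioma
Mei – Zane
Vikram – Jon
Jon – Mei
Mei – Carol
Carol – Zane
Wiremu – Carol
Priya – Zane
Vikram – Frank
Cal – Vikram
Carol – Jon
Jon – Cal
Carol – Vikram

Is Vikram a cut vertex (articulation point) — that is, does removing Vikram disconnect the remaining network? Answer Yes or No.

Yes

Removing Vikram leaves {Cal, Carol, Chioma, Jon, Mei, Priya, Wiremu, and Zane} with no path to {Frank}, so the network splits into 2 components. Vikram is a cut vertex.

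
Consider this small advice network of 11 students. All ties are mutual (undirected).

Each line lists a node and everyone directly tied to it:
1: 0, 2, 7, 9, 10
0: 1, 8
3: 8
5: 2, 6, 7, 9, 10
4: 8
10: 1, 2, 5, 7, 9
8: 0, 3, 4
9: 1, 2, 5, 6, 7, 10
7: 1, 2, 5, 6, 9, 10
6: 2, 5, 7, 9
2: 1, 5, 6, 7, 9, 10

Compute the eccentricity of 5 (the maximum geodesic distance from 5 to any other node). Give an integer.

Distances from 5: 0:3, 1:2, 2:1, 3:5, 4:5, 6:1, 7:1, 8:4, 9:1, 10:1.
The largest is 5 (to 4 and 3), so the eccentricity of 5 is 5.

5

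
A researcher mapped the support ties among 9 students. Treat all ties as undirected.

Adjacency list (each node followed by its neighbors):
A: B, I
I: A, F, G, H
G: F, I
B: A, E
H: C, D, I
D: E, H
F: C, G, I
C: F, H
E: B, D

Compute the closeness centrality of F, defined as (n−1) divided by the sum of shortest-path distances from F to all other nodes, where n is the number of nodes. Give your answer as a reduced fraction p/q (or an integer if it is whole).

8/17

Distances from F: A:2, B:3, C:1, D:3, E:4, G:1, H:2, I:1. Sum = 17.
n = 9, so closeness = 8/17.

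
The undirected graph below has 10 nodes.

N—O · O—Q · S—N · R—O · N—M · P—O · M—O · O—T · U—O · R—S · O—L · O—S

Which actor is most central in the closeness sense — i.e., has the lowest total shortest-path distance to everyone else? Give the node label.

Farness (sum of distances to all others) for each node — L:17, M:16, N:15, O:9, P:17, Q:17, R:16, S:15, T:17, U:17.
The smallest farness is 9, for O, so O has the highest closeness.

O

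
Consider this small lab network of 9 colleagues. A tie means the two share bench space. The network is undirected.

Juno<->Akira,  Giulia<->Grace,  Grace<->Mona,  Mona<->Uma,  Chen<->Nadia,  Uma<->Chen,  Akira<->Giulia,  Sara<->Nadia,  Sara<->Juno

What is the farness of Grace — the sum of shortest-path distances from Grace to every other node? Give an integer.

20

Distances from Grace: Akira:2, Chen:3, Giulia:1, Juno:3, Mona:1, Nadia:4, Sara:4, Uma:2.
Sum = 2 + 3 + 1 + 3 + 1 + 4 + 4 + 2 = 20.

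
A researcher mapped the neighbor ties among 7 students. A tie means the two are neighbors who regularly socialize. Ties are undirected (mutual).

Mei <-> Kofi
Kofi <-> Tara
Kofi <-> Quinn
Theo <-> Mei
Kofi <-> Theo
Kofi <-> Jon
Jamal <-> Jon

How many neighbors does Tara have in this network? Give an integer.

Tara is directly tied to Kofi. That is 1 neighbor, so the degree of Tara is 1.

1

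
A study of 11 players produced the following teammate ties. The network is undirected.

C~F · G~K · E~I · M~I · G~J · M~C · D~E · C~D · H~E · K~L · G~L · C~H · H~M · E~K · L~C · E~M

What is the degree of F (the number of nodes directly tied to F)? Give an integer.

F is directly tied to C. That is 1 neighbor, so the degree of F is 1.

1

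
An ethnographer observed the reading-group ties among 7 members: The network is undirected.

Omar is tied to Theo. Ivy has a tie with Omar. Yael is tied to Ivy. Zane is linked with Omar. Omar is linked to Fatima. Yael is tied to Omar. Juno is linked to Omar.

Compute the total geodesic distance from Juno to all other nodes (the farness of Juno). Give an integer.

Distances from Juno: Fatima:2, Ivy:2, Omar:1, Theo:2, Yael:2, Zane:2.
Sum = 2 + 2 + 1 + 2 + 2 + 2 = 11.

11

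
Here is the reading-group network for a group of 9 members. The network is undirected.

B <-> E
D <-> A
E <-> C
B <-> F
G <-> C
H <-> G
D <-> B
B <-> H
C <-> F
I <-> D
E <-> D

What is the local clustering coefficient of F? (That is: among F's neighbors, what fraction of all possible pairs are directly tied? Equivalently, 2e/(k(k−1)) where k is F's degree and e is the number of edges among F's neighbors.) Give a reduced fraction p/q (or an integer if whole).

0

F's neighbors: B and C (k = 2).
Possible neighbor pairs: C(2,2) = 1. Edges among them: none → e = 0.
Clustering(F) = 0/1.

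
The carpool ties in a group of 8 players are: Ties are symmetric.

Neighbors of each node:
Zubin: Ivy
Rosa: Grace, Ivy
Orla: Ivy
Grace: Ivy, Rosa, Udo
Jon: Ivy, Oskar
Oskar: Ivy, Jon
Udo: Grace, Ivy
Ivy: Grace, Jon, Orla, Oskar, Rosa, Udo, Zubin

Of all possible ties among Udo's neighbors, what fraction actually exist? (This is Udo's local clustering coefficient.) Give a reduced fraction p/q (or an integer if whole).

1

Udo's neighbors: Grace and Ivy (k = 2).
Possible neighbor pairs: C(2,2) = 1. Edges among them: Grace–Ivy → e = 1.
Clustering(Udo) = 1/1.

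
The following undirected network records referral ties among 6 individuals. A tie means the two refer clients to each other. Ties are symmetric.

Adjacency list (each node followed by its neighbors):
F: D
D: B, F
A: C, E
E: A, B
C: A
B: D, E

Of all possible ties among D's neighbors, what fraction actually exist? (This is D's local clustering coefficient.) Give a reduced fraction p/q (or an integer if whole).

D's neighbors: B and F (k = 2).
Possible neighbor pairs: C(2,2) = 1. Edges among them: none → e = 0.
Clustering(D) = 0/1.

0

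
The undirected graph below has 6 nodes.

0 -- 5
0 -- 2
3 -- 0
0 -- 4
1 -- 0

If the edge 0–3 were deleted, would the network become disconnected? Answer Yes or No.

Yes

Without the 0–3 edge there is no alternate route between 0 and 3, so the network disconnects. It is a bridge.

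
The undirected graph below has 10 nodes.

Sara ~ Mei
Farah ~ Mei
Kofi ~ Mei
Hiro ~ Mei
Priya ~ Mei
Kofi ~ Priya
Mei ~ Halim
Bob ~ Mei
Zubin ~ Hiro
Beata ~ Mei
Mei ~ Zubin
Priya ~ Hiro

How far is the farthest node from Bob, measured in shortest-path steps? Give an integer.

2

Distances from Bob: Beata:2, Farah:2, Halim:2, Hiro:2, Kofi:2, Mei:1, Priya:2, Sara:2, Zubin:2.
The largest is 2 (to Kofi, Halim, Zubin, Beata, Sara, Hiro, Priya, and Farah), so the eccentricity of Bob is 2.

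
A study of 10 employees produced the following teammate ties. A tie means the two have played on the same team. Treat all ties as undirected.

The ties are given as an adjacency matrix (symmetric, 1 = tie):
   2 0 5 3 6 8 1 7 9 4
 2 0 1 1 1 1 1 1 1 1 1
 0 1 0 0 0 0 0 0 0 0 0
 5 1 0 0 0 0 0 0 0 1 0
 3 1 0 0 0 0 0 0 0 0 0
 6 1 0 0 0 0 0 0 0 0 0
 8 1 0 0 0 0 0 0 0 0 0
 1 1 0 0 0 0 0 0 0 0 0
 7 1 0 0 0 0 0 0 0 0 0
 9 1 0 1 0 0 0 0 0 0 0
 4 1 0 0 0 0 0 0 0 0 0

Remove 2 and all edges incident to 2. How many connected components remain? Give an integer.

Without 2, the remaining ties split the others into: {0}; {5, 9}; {3}; {6}; {8}; {1}; {7}; {4}.
That's 8 separate components.

8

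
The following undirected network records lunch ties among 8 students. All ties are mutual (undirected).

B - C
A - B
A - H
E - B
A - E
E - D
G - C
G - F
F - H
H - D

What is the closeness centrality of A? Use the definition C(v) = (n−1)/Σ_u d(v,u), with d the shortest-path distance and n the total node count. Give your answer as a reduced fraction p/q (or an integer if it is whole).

7/12

Distances from A: B:1, C:2, D:2, E:1, F:2, G:3, H:1. Sum = 12.
n = 8, so closeness = 7/12.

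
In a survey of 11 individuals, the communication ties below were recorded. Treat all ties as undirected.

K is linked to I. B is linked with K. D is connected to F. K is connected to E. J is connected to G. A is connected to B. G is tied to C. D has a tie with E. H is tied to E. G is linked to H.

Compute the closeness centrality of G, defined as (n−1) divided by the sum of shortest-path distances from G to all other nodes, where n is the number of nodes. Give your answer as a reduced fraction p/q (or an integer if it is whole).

Distances from G: A:5, B:4, C:1, D:3, E:2, F:4, H:1, I:4, J:1, K:3. Sum = 28.
n = 11, so closeness = 10/28 = 5/14.

5/14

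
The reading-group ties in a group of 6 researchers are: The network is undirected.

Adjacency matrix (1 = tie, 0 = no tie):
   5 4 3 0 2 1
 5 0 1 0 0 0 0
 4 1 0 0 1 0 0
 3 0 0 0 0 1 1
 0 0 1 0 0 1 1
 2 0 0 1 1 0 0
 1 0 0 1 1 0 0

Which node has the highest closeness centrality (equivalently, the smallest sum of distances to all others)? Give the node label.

0

Farness (sum of distances to all others) for each node — 0:7, 1:9, 2:9, 3:11, 4:9, 5:13.
The smallest farness is 7, for 0, so 0 has the highest closeness.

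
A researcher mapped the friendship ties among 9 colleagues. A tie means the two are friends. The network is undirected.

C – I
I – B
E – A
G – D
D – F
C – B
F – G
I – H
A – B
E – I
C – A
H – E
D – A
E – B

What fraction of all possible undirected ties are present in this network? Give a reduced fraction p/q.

7/18

There are 14 edges and 9 nodes, so the maximum possible is C(9,2) = 36.
Density = 14/36 = 7/18.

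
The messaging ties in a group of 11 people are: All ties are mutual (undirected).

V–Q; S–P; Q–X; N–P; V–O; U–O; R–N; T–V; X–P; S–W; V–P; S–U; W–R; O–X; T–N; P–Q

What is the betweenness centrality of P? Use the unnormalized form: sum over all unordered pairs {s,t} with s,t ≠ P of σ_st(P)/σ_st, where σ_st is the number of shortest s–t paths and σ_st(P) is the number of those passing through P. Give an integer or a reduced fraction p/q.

49/3

Pairs whose geodesics pass through P — W–X: 1; W–Q: 1; W–V: 1; S–X: 1; S–Q: 1; S–V: 1; S–T: 2/2; S–N: 1; U–Q: 1/3; U–N: 1; O–N: 2/3; O–R: 2/4; X–V: 1/3; X–T: 2/4 … (+6 more pairs).
All other pairs contribute 0.
Summing the contributions gives betweenness(P) = 49/3.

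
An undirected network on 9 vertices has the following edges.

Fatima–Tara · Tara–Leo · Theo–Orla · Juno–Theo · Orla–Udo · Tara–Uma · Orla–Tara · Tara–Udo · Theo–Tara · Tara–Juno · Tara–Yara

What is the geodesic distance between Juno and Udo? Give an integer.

2

One shortest route is Juno – Tara – Udo, which uses 2 edges, and Juno and Udo are not directly tied, so nothing shorter exists. So d(Juno,Udo) = 2.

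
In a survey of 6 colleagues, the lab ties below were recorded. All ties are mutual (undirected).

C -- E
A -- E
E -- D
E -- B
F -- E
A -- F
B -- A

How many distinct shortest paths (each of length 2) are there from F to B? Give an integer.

2

The shortest distance is 2. The length-2 paths are: F–E–B; F–A–B.
That gives 2 distinct shortest paths.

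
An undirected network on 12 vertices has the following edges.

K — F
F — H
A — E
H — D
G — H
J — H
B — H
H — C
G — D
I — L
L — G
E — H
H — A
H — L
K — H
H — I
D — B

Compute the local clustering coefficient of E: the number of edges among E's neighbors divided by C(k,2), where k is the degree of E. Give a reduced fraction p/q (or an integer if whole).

1

E's neighbors: A and H (k = 2).
Possible neighbor pairs: C(2,2) = 1. Edges among them: A–H → e = 1.
Clustering(E) = 1/1.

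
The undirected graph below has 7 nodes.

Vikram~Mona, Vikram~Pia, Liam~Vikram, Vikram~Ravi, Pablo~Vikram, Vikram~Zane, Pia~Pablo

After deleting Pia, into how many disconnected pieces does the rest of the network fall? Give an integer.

1

Pia's neighbors (Pablo and Vikram) remain reachable from one another through other ties, so the rest of the network stays in one piece.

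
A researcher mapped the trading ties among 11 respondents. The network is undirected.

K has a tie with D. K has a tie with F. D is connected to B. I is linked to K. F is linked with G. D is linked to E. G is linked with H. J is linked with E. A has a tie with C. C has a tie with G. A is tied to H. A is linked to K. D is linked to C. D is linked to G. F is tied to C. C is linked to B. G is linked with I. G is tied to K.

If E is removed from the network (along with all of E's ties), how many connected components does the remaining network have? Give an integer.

2

Without E, the remaining ties split the others into: {A, B, C, D, F, G, H, I, K}; {J}.
That's 2 separate components.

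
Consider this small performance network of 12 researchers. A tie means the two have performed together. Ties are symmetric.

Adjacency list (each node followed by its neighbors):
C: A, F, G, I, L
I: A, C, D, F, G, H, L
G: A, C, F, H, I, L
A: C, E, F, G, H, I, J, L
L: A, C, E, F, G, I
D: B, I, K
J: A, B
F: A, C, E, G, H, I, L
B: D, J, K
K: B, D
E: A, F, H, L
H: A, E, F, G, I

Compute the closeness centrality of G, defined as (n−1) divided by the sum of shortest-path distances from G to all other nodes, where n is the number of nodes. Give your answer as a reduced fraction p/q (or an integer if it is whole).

Distances from G: A:1, B:3, C:1, D:2, E:2, F:1, H:1, I:1, J:2, K:3, L:1. Sum = 18.
n = 12, so closeness = 11/18.

11/18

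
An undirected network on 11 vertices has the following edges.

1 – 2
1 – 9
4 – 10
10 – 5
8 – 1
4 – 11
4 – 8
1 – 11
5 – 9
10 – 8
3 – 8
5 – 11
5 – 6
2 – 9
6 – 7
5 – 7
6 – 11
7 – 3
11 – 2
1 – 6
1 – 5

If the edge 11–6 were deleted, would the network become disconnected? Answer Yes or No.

No

Even without that edge, 11 still reaches 6 via 11 – 5 – 6, so the network stays connected. Not a bridge.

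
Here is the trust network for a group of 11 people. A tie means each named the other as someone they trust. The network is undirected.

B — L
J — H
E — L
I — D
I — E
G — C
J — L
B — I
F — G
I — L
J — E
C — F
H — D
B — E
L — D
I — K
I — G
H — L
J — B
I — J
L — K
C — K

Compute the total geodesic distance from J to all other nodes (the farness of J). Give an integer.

Distances from J: B:1, C:3, D:2, E:1, F:3, G:2, H:1, I:1, K:2, L:1.
Sum = 1 + 3 + 2 + 1 + 3 + 2 + 1 + 1 + 2 + 1 = 17.

17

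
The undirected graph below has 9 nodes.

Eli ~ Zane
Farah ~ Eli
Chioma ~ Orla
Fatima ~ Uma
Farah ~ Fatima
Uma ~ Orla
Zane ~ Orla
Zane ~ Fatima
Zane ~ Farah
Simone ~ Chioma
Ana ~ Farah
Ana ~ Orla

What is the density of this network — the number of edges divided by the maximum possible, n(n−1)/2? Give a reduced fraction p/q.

There are 12 edges and 9 nodes, so the maximum possible is C(9,2) = 36.
Density = 12/36 = 1/3.

1/3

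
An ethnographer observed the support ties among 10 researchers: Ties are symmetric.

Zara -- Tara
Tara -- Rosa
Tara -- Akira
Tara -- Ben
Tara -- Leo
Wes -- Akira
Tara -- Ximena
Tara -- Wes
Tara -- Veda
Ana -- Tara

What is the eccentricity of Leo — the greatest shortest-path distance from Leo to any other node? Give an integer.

Distances from Leo: Akira:2, Ana:2, Ben:2, Rosa:2, Tara:1, Veda:2, Wes:2, Ximena:2, Zara:2.
The largest is 2 (to Ana, Rosa, Zara, Ben, Veda, Akira, Wes, and Ximena), so the eccentricity of Leo is 2.

2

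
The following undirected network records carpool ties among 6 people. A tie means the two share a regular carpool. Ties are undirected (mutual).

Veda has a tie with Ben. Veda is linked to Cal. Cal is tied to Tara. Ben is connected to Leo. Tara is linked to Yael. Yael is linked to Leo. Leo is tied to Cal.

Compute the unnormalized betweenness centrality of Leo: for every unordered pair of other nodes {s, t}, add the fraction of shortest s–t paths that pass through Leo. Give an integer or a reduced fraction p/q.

10/3

Pairs whose geodesics pass through Leo — Tara–Ben: 2/3; Cal–Ben: 1/2; Cal–Yael: 1/2; Veda–Yael: 2/3; Ben–Yael: 1.
All other pairs contribute 0.
Summing the contributions gives betweenness(Leo) = 10/3.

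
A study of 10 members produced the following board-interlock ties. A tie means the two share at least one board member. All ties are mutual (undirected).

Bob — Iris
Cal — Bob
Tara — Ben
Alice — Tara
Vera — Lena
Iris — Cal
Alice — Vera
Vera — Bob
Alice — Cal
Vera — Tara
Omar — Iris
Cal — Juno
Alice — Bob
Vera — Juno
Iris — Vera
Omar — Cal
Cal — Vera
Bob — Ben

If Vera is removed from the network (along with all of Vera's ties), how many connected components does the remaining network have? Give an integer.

2

Without Vera, the remaining ties split the others into: {Alice, Ben, Bob, Cal, Iris, Juno, Omar, Tara}; {Lena}.
That's 2 separate components.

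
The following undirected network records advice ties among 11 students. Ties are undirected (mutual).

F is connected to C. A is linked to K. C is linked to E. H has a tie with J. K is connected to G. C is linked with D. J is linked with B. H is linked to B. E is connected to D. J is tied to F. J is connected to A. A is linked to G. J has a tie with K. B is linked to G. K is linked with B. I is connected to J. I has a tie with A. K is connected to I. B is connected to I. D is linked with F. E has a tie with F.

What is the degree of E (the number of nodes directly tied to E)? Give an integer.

3

E is directly tied to C, D, and F. That is 3 neighbors, so the degree of E is 3.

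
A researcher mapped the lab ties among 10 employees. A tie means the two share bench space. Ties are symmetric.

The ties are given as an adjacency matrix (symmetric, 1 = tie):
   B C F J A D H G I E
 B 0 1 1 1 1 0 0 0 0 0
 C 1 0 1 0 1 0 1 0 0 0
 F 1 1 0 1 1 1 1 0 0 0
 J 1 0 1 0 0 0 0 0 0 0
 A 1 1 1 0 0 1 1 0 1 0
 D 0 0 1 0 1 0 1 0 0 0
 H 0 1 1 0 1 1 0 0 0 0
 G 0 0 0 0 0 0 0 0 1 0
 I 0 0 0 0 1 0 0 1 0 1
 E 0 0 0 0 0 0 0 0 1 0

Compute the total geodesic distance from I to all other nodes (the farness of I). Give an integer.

Distances from I: A:1, B:2, C:2, D:2, E:1, F:2, G:1, H:2, J:3.
Sum = 1 + 2 + 2 + 2 + 1 + 2 + 1 + 2 + 3 = 16.

16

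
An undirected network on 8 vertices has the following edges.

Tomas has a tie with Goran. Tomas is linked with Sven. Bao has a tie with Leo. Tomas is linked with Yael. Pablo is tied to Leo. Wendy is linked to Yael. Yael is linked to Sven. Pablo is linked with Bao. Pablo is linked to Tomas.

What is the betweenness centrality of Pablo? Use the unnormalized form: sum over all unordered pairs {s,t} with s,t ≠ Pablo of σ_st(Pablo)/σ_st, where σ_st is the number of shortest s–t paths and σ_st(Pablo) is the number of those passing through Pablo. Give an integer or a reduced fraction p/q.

10

Pairs whose geodesics pass through Pablo — Leo–Yael: 1; Leo–Tomas: 1; Leo–Goran: 1; Leo–Sven: 1; Leo–Wendy: 1; Yael–Bao: 1; Tomas–Bao: 1; Bao–Goran: 1; Bao–Sven: 1; Bao–Wendy: 1.
All other pairs contribute 0.
Summing the contributions gives betweenness(Pablo) = 10.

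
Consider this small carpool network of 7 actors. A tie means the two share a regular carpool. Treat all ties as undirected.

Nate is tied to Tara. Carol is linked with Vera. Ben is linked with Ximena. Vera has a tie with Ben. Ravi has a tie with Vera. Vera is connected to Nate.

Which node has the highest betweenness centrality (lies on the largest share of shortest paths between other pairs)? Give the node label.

Vera

Unnormalized betweenness of each node: Ben:5, Carol:0, Nate:5, Ravi:0, Tara:0, Vera:13, Ximena:0.
Vera has the largest value, 13, making it the main broker — the node through which the most shortest paths run.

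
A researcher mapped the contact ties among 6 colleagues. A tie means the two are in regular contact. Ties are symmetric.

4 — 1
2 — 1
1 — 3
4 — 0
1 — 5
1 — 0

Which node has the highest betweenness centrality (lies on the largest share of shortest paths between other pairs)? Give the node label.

1

Unnormalized betweenness of each node: 0:0, 1:9, 2:0, 3:0, 4:0, 5:0.
1 has the largest value, 9, making it the main broker — the node through which the most shortest paths run.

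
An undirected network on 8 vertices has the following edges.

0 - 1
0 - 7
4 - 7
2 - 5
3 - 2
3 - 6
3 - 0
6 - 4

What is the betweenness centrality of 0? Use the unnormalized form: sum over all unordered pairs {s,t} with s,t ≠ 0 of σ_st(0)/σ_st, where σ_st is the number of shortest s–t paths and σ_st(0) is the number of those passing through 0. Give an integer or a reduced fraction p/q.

9

Pairs whose geodesics pass through 0 — 1–5: 1; 1–2: 1; 1–3: 1; 1–4: 1; 1–6: 1; 1–7: 1; 5–7: 1; 2–7: 1; 3–7: 1.
All other pairs contribute 0.
Summing the contributions gives betweenness(0) = 9.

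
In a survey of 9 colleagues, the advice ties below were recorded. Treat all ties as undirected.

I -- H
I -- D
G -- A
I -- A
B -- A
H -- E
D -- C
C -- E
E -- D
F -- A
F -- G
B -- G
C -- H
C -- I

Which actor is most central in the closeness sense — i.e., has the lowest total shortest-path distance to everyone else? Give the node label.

Farness (sum of distances to all others) for each node — A:13, B:19, C:15, D:16, E:20, F:19, G:18, H:16, I:12.
The smallest farness is 12, for I, so I has the highest closeness.

I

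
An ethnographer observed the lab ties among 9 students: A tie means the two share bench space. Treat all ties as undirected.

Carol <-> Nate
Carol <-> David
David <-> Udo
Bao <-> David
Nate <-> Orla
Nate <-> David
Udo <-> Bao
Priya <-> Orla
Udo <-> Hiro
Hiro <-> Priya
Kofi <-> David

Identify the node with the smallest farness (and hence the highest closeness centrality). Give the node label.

David

Farness (sum of distances to all others) for each node — Bao:16, Carol:16, David:12, Hiro:17, Kofi:19, Nate:14, Orla:17, Priya:19, Udo:14.
The smallest farness is 12, for David, so David has the highest closeness.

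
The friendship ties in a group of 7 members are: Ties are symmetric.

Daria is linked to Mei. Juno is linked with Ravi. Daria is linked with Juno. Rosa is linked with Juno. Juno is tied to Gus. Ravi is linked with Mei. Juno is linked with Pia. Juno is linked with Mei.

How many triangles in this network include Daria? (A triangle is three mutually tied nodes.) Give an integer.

1

Daria's neighbors: Juno and Mei.
Neighbor pairs that are themselves tied: Daria–Juno–Mei. Each forms one triangle with Daria, for 1 in total.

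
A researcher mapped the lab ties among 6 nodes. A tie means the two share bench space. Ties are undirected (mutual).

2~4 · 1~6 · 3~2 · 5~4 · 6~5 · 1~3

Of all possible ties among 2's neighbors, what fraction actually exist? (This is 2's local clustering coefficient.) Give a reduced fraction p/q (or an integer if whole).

2's neighbors: 3 and 4 (k = 2).
Possible neighbor pairs: C(2,2) = 1. Edges among them: none → e = 0.
Clustering(2) = 0/1.

0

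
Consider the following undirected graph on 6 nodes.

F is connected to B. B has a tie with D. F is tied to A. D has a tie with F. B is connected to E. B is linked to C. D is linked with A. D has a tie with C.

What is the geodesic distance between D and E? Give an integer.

2

One shortest route is D – B – E, which uses 2 edges, and D and E are not directly tied, so nothing shorter exists. So d(D,E) = 2.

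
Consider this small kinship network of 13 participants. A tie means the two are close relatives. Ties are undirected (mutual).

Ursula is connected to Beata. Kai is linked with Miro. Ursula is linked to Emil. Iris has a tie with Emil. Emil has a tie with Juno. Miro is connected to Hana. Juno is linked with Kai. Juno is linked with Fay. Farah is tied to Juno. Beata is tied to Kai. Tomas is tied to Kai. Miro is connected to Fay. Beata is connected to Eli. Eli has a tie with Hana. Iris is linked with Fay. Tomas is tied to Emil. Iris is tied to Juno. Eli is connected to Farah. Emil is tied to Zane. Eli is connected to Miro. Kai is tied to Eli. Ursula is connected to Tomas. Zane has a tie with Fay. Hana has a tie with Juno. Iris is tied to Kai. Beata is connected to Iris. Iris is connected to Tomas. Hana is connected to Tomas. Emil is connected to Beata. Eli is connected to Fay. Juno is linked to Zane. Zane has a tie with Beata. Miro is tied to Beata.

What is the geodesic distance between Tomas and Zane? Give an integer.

2

One shortest route is Tomas – Emil – Zane, which uses 2 edges, and Tomas and Zane are not directly tied, so nothing shorter exists. So d(Tomas,Zane) = 2.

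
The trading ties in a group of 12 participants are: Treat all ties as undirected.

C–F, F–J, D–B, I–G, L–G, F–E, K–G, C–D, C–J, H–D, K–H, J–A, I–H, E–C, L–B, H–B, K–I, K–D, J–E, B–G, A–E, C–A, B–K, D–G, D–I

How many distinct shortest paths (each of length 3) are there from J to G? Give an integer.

1

The shortest distance is 3, and the only length-3 path is J–C–D–G. So there is exactly 1 shortest path.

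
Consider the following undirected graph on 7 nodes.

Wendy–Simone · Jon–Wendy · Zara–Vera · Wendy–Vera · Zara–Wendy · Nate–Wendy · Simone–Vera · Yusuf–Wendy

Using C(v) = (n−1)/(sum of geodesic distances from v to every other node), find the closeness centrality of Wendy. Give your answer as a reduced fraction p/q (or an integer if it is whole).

1

Distances from Wendy: Jon:1, Nate:1, Simone:1, Vera:1, Yusuf:1, Zara:1. Sum = 6.
n = 7, so closeness = 6/6 = 1.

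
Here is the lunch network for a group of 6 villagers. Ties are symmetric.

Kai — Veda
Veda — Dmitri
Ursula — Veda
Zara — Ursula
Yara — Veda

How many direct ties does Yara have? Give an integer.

1

Yara is directly tied to Veda. That is 1 neighbor, so the degree of Yara is 1.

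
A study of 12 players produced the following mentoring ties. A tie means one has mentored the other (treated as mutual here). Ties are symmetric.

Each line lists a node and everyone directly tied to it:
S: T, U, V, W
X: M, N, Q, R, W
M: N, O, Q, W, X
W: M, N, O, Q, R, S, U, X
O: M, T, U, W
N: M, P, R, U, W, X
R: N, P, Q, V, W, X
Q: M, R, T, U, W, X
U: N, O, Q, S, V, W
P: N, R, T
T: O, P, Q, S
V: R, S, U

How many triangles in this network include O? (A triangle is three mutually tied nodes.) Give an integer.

O's neighbors: M, T, U, and W.
Neighbor pairs that are themselves tied: O–M–W; O–U–W. Each forms one triangle with O, for 2 in total.

2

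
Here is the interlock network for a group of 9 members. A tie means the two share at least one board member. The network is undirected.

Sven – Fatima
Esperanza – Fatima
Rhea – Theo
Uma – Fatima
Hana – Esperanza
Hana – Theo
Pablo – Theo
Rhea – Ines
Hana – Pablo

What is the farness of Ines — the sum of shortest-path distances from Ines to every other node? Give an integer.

Distances from Ines: Esperanza:4, Fatima:5, Hana:3, Pablo:3, Rhea:1, Sven:6, Theo:2, Uma:6.
Sum = 4 + 5 + 3 + 3 + 1 + 6 + 2 + 6 = 30.

30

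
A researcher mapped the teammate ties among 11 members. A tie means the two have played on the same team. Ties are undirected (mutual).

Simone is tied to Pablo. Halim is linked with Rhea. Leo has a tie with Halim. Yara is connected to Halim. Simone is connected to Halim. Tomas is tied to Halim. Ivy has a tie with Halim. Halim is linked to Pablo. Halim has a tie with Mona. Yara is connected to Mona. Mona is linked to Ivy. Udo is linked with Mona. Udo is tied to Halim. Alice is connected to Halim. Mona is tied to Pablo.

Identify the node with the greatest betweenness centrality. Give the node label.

Halim

Unnormalized betweenness of each node: Alice:0, Halim:73/2, Ivy:0, Leo:0, Mona:3, Pablo:1/2, Rhea:0, Simone:0, Tomas:0, Udo:0, Yara:0.
Halim has the largest value, 73/2, making it the main broker — the node through which the most shortest paths run.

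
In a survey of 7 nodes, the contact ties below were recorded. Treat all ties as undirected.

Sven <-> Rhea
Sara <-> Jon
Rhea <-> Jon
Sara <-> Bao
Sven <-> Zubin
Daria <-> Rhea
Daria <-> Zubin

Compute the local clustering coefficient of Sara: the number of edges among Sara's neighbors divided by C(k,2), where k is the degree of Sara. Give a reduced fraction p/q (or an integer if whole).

0

Sara's neighbors: Bao and Jon (k = 2).
Possible neighbor pairs: C(2,2) = 1. Edges among them: none → e = 0.
Clustering(Sara) = 0/1.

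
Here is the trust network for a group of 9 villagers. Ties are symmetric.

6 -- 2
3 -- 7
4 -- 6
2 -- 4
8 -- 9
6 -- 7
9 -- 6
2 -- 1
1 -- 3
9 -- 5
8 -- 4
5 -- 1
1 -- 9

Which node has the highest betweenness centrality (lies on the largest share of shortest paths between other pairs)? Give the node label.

1

Unnormalized betweenness of each node: 1:41/6, 2:7/3, 3:3/2, 4:2, 5:0, 6:19/3, 7:3/2, 8:5/6, 9:20/3.
1 has the largest value, 41/6, making it the main broker — the node through which the most shortest paths run.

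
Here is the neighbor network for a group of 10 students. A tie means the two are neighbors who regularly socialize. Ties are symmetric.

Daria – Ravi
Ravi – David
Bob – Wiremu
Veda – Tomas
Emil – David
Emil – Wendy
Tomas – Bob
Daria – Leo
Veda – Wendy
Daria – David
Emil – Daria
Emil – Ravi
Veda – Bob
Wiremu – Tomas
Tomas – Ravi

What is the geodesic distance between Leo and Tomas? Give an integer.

One shortest route is Leo – Daria – Ravi – Tomas, which uses 3 edges, and at distance 2 from Leo we only reach {David, Emil, Ravi}, which does not include Tomas. So d(Leo,Tomas) = 3.

3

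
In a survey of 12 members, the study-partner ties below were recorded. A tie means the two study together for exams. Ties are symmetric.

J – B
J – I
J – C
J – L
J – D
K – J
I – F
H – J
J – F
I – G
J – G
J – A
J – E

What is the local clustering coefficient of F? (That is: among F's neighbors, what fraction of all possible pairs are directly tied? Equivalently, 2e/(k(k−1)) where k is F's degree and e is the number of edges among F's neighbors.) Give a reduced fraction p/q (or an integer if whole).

1

F's neighbors: I and J (k = 2).
Possible neighbor pairs: C(2,2) = 1. Edges among them: I–J → e = 1.
Clustering(F) = 1/1.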